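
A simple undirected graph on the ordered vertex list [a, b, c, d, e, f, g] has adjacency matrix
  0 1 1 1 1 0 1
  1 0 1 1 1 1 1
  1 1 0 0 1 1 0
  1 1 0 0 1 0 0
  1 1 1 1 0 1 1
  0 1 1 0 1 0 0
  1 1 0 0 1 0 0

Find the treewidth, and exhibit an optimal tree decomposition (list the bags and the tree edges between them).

The largest bag has 4 vertices, giving width 3; this decomposition certifies tw(G) ≤ 3. On the other hand G contains the 4-clique {a, b, d, e}. A clique must lie in a single bag of any decomposition, so no decomposition can have width below 3. The upper and lower bounds meet at 3, so that is the treewidth.

Treewidth 3.
One such decomposition:
Bags: B1 = {a, b, d, e}  B2 = {a, b, c, e}  B3 = {a, b, e, g}  B4 = {b, c, e, f}
Tree: B1–B2, B2–B3, B2–B4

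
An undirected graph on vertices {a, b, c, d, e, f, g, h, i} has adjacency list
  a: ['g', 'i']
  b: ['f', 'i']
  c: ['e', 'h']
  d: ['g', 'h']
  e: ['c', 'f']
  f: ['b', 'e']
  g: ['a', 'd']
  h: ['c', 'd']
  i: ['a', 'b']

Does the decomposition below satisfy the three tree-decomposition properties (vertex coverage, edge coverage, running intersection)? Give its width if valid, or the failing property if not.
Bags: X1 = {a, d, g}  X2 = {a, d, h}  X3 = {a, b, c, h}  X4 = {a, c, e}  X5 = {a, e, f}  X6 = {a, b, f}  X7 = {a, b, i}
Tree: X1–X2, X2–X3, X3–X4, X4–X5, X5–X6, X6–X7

A tree decomposition must satisfy three properties: every vertex lies in some bag; for every edge, both endpoints lie together in some bag; and for every vertex, the bags containing it form a connected subtree. Here bags containing vertex b are not connected in the tree, so the decomposition is invalid.

No — bags containing vertex b are not connected in the tree.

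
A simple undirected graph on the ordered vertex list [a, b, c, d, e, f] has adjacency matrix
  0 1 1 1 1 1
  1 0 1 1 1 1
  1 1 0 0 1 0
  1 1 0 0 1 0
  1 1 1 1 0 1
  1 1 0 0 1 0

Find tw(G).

A width-3 tree decomposition is:
Bags: B1 = {a, b, d, e}  B2 = {a, b, c, e}  B3 = {a, b, e, f}
Tree: B1–B2, B1–B3
Each bag holds 4 vertices, so the decomposition has width 3, which upper-bounds the treewidth. On the other hand G contains the 4-clique {a, b, d, e}. A clique must lie in a single bag of any decomposition, so no decomposition can have width below 3. Combining the bounds, tw(G) = 3.

3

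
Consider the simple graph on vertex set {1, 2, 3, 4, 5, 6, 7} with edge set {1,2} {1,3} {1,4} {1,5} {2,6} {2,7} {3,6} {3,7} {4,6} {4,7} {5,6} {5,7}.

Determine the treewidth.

3

A width-3 tree decomposition is:
Bags: B1 = {1, 4, 6, 7}  B2 = {1, 3, 6, 7}  B3 = {1, 5, 6, 7}  B4 = {1, 2, 6, 7}
Tree: B1–B2, B2–B3, B3–B4
Every bag has size at most 4, so the width is 4 − 1 = 3 and tw(G) ≤ 3. For the lower bound: the 4 vertex sets {4,6}, {1,3}, {7}, {5} are disjoint, each induces a connected subgraph, and every pair is joined by at least one edge of G. Contracting each set to a single vertex therefore yields K_{4} as a minor, and since treewidth is minor-monotone, tw(G) ≥ tw(K_{4}) = 3. Hence tw(G) = 3 exactly.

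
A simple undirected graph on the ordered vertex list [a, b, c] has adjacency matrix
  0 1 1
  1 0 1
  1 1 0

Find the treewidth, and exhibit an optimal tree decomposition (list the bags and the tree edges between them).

Treewidth 2.
One optimal decomposition is:
Bags: B1 = {a, b, c}
Tree: (single bag)

With just one bag of size 3, the width is 3 − 1 = 2, so tw(G) ≤ 2. For the lower bound, the 3 vertices {a, b, c} are pairwise adjacent, and any tree decomposition puts a clique entirely inside one bag — forcing width ≥ 2. Therefore the treewidth is 2.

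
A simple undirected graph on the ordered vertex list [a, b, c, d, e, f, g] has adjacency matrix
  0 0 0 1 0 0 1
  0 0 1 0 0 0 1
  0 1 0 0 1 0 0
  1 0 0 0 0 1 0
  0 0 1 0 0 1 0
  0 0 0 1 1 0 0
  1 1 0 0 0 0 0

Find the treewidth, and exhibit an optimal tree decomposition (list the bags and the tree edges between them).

The largest bag has 3 vertices, giving width 2; this decomposition certifies tw(G) ≤ 2. For the lower bound, G contains the cycle f–e–c–b–g–a–d–f, so G is not a forest; only forests have treewidth ≤ 1, hence tw(G) ≥ 2. The upper and lower bounds meet at 2, so that is the treewidth.

Treewidth 2.
One such decomposition:
Bags: B1 = {c, e, f}  B2 = {b, c, f}  B3 = {b, f, g}  B4 = {a, f, g}  B5 = {a, d, f}
Tree: B1–B2, B2–B3, B3–B4, B4–B5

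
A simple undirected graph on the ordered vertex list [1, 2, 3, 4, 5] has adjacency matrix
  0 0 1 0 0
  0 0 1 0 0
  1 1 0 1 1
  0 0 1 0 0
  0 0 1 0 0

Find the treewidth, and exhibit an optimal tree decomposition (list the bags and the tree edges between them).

Treewidth 1.
One such decomposition:
Bags: B1 = {2, 3}  B2 = {1, 3}  B3 = {3, 4}  B4 = {3, 5}
Tree: B1–B2, B1–B3, B2–B4

Every bag has size at most 2, so the width is 2 − 1 = 1 and tw(G) ≤ 1. Since G has at least one edge (e.g. 2–3), it is not an edgeless graph, so tw(G) ≥ 1. Hence tw(G) = 1 exactly.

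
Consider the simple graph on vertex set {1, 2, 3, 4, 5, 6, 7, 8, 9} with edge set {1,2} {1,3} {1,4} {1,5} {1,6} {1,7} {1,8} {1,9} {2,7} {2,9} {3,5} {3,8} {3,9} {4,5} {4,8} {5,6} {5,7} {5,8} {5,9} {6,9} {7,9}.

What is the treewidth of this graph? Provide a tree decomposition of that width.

Every bag has size at most 4, so the width is 4 − 1 = 3 and tw(G) ≤ 3. Conversely, {1, 2, 7, 9} is a clique of size 4, and the vertices of any clique must share a bag in every tree decomposition; so some bag has ≥ 4 vertices and tw(G) ≥ 3. The upper and lower bounds meet at 3, so that is the treewidth.

Treewidth 3.
One optimal decomposition is:
Bags: B1 = {1, 3, 5, 8}  B2 = {1, 3, 5, 9}  B3 = {1, 5, 6, 9}  B4 = {1, 5, 7, 9}  B5 = {1, 2, 7, 9}  B6 = {1, 4, 5, 8}
Tree: B1–B2, B2–B3, B3–B4, B4–B5, B1–B6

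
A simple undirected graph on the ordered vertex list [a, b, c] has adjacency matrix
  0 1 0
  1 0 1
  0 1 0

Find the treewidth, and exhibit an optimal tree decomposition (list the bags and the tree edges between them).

Treewidth 1.
Bags: B1 = {a, b}  B2 = {b, c}
Tree: B1–B2

Each bag holds 2 vertices, so the decomposition has width 1, which upper-bounds the treewidth. Any graph with an edge has treewidth ≥ 1, and G has the edge a–b. Therefore the treewidth is 1.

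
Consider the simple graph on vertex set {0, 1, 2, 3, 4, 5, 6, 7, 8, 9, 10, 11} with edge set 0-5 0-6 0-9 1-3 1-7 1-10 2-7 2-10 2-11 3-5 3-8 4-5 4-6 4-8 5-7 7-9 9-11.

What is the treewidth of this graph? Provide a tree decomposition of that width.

Every bag has size at most 4, so the width is 4 − 1 = 3 and tw(G) ≤ 3. For the lower bound: the 4 vertex sets {4,6,8}, {3}, {5}, {0,1,7,9} are disjoint, each induces a connected subgraph, and every pair is joined by at least one edge of G. Contracting each set to a single vertex therefore yields K_{4} as a minor, and since treewidth is minor-monotone, tw(G) ≥ tw(K_{4}) = 3. Therefore the treewidth is 3.

Treewidth 3.
One optimal decomposition is:
Bags: B1 = {3, 4, 6, 8}  B2 = {3, 4, 5, 6}  B3 = {0, 3, 5, 6}  B4 = {0, 1, 3, 5}  B5 = {0, 1, 5, 7}  B6 = {0, 1, 7, 9}  B7 = {1, 7, 9, 10}  B8 = {2, 7, 9, 10}  B9 = {2, 9, 10, 11}
Tree: B1–B2, B2–B3, B3–B4, B4–B5, B5–B6, B6–B7, B7–B8, B8–B9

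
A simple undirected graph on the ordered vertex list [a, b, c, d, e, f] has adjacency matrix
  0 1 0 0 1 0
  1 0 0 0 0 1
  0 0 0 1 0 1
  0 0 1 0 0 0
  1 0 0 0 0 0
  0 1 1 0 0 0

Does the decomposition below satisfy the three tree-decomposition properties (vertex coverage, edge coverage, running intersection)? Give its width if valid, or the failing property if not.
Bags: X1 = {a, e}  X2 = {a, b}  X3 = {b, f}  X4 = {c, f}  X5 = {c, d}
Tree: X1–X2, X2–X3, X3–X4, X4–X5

Yes; width 1.

Every vertex of G appears in some bag (union = {a, b, c, d, e, f}); every edge is covered by a bag; and for each vertex v the set of bags containing v is connected in the bag tree. The decomposition is therefore valid. The largest bag has 2 vertices, so the width is 1.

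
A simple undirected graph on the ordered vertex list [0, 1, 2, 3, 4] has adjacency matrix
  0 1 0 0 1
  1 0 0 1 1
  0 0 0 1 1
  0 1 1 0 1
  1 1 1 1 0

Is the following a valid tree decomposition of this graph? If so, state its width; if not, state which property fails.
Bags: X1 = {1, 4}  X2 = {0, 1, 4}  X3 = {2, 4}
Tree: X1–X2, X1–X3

A tree decomposition must satisfy three properties: every vertex lies in some bag; for every edge, both endpoints lie together in some bag; and for every vertex, the bags containing it form a connected subtree. Here vertex 3 appears in no bag, so the decomposition is invalid.

No — vertex 3 appears in no bag.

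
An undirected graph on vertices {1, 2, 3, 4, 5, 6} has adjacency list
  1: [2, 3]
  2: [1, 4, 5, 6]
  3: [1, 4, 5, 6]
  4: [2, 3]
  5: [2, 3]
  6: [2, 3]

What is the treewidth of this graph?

2

A width-2 tree decomposition is:
Bags: B1 = {2, 3, 6}  B2 = {2, 3, 5}  B3 = {2, 3, 4}  B4 = {1, 2, 3}
Tree: B1–B2, B2–B3, B3–B4
The largest bag has 3 vertices, giving width 2; this decomposition certifies tw(G) ≤ 2. For the lower bound, G contains the cycle 3–6–2–5–3, so G is not a forest; only forests have treewidth ≤ 1, hence tw(G) ≥ 2. The upper and lower bounds meet at 2, so that is the treewidth.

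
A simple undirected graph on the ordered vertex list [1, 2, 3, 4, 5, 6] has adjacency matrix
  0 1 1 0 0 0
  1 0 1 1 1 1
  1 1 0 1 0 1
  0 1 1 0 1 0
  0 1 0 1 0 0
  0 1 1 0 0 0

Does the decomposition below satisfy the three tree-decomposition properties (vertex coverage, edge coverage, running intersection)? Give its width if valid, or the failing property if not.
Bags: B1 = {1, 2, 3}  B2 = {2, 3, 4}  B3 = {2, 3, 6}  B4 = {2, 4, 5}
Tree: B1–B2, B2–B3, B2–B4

Yes; width 2.

Checking the three conditions: (i) the bags cover all of {1, 2, 3, 4, 5, 6}; (ii) for each edge, some bag contains both endpoints; (iii) the bags containing any fixed vertex form a subtree. All hold, so the decomposition is valid with width 3 − 1 = 2.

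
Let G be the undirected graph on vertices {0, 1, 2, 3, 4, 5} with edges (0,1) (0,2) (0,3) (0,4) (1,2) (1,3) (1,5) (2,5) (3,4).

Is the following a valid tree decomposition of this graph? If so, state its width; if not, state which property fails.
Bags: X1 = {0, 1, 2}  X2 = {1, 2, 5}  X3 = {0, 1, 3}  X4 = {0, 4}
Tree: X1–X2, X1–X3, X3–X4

No — edge (3,4) lies in no bag.

A tree decomposition must satisfy three properties: every vertex lies in some bag; for every edge, both endpoints lie together in some bag; and for every vertex, the bags containing it form a connected subtree. Here edge (3,4) lies in no bag, so the decomposition is invalid.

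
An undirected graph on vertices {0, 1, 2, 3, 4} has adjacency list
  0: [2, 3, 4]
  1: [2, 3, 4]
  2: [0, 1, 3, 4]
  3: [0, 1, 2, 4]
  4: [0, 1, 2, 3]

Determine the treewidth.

3

A width-3 tree decomposition is:
Bags: B1 = {1, 2, 3, 4}  B2 = {0, 2, 3, 4}
Tree: B1–B2
The largest bag has 4 vertices, giving width 3; this decomposition certifies tw(G) ≤ 3. On the other hand G contains the 4-clique {0, 2, 3, 4}. A clique must lie in a single bag of any decomposition, so no decomposition can have width below 3. Combining the bounds, tw(G) = 3.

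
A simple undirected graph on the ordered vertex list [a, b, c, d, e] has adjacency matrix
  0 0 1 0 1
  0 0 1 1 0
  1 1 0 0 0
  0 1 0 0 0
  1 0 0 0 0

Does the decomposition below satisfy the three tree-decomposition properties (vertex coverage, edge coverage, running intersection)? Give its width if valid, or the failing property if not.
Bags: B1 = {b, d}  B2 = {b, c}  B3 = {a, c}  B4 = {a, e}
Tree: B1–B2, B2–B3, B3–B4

Yes; width 1.

Vertex coverage: the bags together contain {a, b, c, d, e}, the full vertex set. Edge coverage: each edge of G has both endpoints in at least one bag. Running intersection: for every vertex, the bags containing it form a connected subtree. All three properties hold, so this is a valid tree decomposition of width max|bag| − 1 = 1, and hence tw(G) ≤ 1.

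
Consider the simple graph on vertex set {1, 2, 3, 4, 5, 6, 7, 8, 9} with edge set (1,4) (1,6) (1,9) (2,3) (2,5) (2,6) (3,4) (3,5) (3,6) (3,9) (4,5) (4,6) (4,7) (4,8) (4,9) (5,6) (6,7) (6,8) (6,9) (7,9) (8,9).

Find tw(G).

A width-3 tree decomposition is:
Bags: B1 = {3, 4, 6, 9}  B2 = {1, 4, 6, 9}  B3 = {3, 4, 5, 6}  B4 = {4, 6, 8, 9}  B5 = {2, 3, 5, 6}  B6 = {4, 6, 7, 9}
Tree: B1–B2, B1–B3, B1–B4, B3–B5, B2–B6
Each bag holds 4 vertices, so the decomposition has width 3, which upper-bounds the treewidth. Conversely, {2, 3, 5, 6} is a clique of size 4, and the vertices of any clique must share a bag in every tree decomposition; so some bag has ≥ 4 vertices and tw(G) ≥ 3. Hence tw(G) = 3 exactly.

3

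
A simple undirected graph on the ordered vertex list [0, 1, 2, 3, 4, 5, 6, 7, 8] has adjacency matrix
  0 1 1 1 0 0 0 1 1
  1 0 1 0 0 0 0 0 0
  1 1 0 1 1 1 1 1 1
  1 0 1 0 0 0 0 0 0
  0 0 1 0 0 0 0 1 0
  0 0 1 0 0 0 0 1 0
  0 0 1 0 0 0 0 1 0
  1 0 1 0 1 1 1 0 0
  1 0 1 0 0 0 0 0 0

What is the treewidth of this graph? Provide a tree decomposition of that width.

Treewidth 2.
One optimal decomposition is:
Bags: B1 = {0, 1, 2}  B2 = {0, 2, 7}  B3 = {0, 2, 3}  B4 = {2, 5, 7}  B5 = {2, 6, 7}  B6 = {2, 4, 7}  B7 = {0, 2, 8}
Tree: B1–B2, B2–B3, B2–B4, B2–B5, B2–B6, B3–B7

Every bag has size at most 3, so the width is 3 − 1 = 2 and tw(G) ≤ 2. On the other hand G contains the 3-clique {0, 2, 8}. A clique must lie in a single bag of any decomposition, so no decomposition can have width below 2. Hence tw(G) = 2 exactly.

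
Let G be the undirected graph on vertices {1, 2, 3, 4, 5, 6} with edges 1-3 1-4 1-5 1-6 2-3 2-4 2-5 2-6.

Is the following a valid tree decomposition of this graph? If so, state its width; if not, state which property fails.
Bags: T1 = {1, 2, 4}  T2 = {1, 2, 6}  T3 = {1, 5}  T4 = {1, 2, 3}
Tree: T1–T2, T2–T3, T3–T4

A tree decomposition must satisfy three properties: every vertex lies in some bag; for every edge, both endpoints lie together in some bag; and for every vertex, the bags containing it form a connected subtree. Here edge (2,5) lies in no bag, so the decomposition is invalid.

No — edge (2,5) lies in no bag.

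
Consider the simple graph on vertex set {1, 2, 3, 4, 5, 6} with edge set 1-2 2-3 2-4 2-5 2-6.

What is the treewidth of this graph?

A width-1 tree decomposition is:
Bags: B1 = {2, 4}  B2 = {2, 3}  B3 = {2, 5}  B4 = {1, 2}  B5 = {2, 6}
Tree: B1–B2, B1–B3, B3–B4, B1–B5
Every bag has size at most 2, so the width is 2 − 1 = 1 and tw(G) ≤ 1. Any graph with an edge has treewidth ≥ 1, and G has the edge 4–2. Combining the bounds, tw(G) = 1.

1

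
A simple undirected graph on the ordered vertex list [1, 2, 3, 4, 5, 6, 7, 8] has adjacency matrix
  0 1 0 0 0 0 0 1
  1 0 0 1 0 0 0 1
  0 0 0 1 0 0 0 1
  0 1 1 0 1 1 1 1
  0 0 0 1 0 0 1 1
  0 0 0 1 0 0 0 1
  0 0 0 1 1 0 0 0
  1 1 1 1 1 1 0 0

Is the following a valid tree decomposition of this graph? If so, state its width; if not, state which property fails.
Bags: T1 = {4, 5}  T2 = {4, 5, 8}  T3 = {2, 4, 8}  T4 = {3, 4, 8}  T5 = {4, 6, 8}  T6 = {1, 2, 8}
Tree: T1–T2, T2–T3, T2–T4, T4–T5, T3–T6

A tree decomposition must satisfy three properties: every vertex lies in some bag; for every edge, both endpoints lie together in some bag; and for every vertex, the bags containing it form a connected subtree. Here vertex 7 appears in no bag, so the decomposition is invalid.

No — vertex 7 appears in no bag.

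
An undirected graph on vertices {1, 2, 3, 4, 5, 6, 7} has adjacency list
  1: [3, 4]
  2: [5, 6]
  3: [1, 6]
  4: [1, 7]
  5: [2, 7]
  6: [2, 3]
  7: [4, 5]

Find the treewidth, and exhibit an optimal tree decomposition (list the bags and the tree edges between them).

Each bag holds 3 vertices, so the decomposition has width 2, which upper-bounds the treewidth. Since 1–4–7–5–2–6–3–1 is a cycle in G, G is not acyclic. Forests are exactly the graphs of treewidth ≤ 1, so tw(G) ≥ 2. Combining the bounds, tw(G) = 2.

Treewidth 2.
Bags: B1 = {1, 4, 7}  B2 = {1, 5, 7}  B3 = {1, 2, 5}  B4 = {1, 2, 6}  B5 = {1, 3, 6}
Tree: B1–B2, B2–B3, B3–B4, B4–B5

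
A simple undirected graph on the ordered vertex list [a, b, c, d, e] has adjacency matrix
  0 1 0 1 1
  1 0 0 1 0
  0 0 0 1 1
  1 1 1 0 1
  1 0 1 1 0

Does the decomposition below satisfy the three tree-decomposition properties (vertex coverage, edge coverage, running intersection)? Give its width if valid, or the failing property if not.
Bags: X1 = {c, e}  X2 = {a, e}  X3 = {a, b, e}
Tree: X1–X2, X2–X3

A tree decomposition must satisfy three properties: every vertex lies in some bag; for every edge, both endpoints lie together in some bag; and for every vertex, the bags containing it form a connected subtree. Here vertex d appears in no bag, so the decomposition is invalid.

No — vertex d appears in no bag.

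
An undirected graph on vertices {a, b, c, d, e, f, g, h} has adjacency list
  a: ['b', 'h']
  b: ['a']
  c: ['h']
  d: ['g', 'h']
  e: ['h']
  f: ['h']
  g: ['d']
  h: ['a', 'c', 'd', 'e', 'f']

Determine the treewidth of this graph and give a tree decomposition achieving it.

Treewidth 1.
One such decomposition:
Bags: B1 = {c, h}  B2 = {d, h}  B3 = {a, h}  B4 = {d, g}  B5 = {f, h}  B6 = {e, h}  B7 = {a, b}
Tree: B1–B2, B1–B3, B2–B4, B1–B5, B1–B6, B3–B7

Every bag has size at most 2, so the width is 2 − 1 = 1 and tw(G) ≤ 1. G has an edge, so its treewidth is at least 1. Hence tw(G) = 1 exactly.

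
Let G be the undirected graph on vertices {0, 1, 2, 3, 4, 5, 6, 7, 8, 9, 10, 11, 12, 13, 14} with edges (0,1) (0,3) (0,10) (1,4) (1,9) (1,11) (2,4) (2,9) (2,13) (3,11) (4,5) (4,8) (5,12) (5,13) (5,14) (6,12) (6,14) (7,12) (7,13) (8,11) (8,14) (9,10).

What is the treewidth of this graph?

3

A width-3 tree decomposition is:
Bags: B1 = {6, 7, 12, 13}  B2 = {5, 6, 12, 13}  B3 = {5, 6, 13, 14}  B4 = {2, 5, 13, 14}  B5 = {2, 4, 5, 14}  B6 = {2, 4, 8, 14}  B7 = {2, 4, 8, 9}  B8 = {1, 4, 8, 9}  B9 = {1, 8, 9, 11}  B10 = {1, 9, 10, 11}  B11 = {0, 1, 10, 11}  B12 = {0, 3, 10, 11}
Tree: B1–B2, B2–B3, B3–B4, B4–B5, B5–B6, B6–B7, B7–B8, B8–B9, B9–B10, B10–B11, B11–B12
Each bag holds 4 vertices, so the decomposition has width 3, which upper-bounds the treewidth. For the lower bound: the 4 vertex sets {6,7,12}, {13}, {5}, {2,4,8,14} are disjoint, each induces a connected subgraph, and every pair is joined by at least one edge of G. Contracting each set to a single vertex therefore yields K_{4} as a minor, and since treewidth is minor-monotone, tw(G) ≥ tw(K_{4}) = 3. Combining the bounds, tw(G) = 3.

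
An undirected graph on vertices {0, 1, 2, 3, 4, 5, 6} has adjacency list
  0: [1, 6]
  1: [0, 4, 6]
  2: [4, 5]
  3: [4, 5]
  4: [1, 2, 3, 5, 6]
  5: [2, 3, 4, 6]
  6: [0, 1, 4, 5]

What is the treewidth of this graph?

2

A width-2 tree decomposition is:
Bags: B1 = {1, 4, 6}  B2 = {4, 5, 6}  B3 = {3, 4, 5}  B4 = {0, 1, 6}  B5 = {2, 4, 5}
Tree: B1–B2, B2–B3, B1–B4, B2–B5
Each bag holds 3 vertices, so the decomposition has width 2, which upper-bounds the treewidth. For the lower bound, the 3 vertices {0, 1, 6} are pairwise adjacent, and any tree decomposition puts a clique entirely inside one bag — forcing width ≥ 2. Combining the bounds, tw(G) = 2.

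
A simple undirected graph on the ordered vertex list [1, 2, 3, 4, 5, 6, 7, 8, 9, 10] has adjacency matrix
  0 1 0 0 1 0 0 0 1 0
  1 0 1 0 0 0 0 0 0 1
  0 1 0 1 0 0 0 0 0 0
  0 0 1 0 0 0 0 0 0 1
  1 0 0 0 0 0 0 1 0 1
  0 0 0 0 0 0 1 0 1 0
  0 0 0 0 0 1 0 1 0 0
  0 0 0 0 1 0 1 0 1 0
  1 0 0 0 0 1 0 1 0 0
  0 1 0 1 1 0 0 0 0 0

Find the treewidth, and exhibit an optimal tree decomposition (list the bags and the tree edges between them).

Treewidth 2.
One such decomposition:
Bags: B1 = {6, 7, 9}  B2 = {7, 8, 9}  B3 = {1, 8, 9}  B4 = {1, 5, 8}  B5 = {1, 2, 5}  B6 = {2, 5, 10}  B7 = {2, 3, 10}  B8 = {3, 4, 10}
Tree: B1–B2, B2–B3, B3–B4, B4–B5, B5–B6, B6–B7, B7–B8

Each bag holds 3 vertices, so the decomposition has width 2, which upper-bounds the treewidth. The edges 6–7–8–9–6 form a cycle, so G is not a tree and its treewidth is at least 2. Combining the bounds, tw(G) = 2.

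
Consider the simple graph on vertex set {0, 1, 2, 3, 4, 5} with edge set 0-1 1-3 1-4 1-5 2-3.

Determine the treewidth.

1

A width-1 tree decomposition is:
Bags: B1 = {1, 3}  B2 = {0, 1}  B3 = {1, 4}  B4 = {1, 5}  B5 = {2, 3}
Tree: B1–B2, B2–B3, B3–B4, B1–B5
Every bag has size at most 2, so the width is 2 − 1 = 1 and tw(G) ≤ 1. G has an edge, so its treewidth is at least 1. Combining the bounds, tw(G) = 1.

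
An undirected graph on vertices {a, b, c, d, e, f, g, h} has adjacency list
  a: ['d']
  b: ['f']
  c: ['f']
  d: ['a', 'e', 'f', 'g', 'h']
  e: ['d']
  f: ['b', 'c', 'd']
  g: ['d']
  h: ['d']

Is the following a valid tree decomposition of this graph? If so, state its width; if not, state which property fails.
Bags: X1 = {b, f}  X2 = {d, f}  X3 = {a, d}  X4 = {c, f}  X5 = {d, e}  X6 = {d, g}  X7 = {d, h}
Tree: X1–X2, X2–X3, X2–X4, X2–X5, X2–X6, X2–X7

Every vertex of G appears in some bag (union = {a, b, c, d, e, f, g, h}); every edge is covered by a bag; and for each vertex v the set of bags containing v is connected in the bag tree. The decomposition is therefore valid. The largest bag has 2 vertices, so the width is 1.

Yes; width 1.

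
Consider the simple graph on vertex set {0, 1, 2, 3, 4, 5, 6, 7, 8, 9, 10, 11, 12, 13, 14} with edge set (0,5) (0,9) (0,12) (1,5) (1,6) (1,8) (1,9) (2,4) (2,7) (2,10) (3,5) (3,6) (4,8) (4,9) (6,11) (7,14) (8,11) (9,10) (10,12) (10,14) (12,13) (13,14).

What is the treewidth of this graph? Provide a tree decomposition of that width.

Every bag has size at most 4, so the width is 4 − 1 = 3 and tw(G) ≤ 3. For the lower bound: the 4 vertex sets {7,13,14}, {12}, {10}, {0,2,4,9} are disjoint, each induces a connected subgraph, and every pair is joined by at least one edge of G. Contracting each set to a single vertex therefore yields K_{4} as a minor, and since treewidth is minor-monotone, tw(G) ≥ tw(K_{4}) = 3. Hence tw(G) = 3 exactly.

Treewidth 3.
Bags: B1 = {7, 12, 13, 14}  B2 = {7, 10, 12, 14}  B3 = {2, 7, 10, 12}  B4 = {0, 2, 10, 12}  B5 = {0, 2, 9, 10}  B6 = {0, 2, 4, 9}  B7 = {0, 4, 5, 9}  B8 = {1, 4, 5, 9}  B9 = {1, 4, 5, 8}  B10 = {1, 3, 5, 8}  B11 = {1, 3, 6, 8}  B12 = {3, 6, 8, 11}
Tree: B1–B2, B2–B3, B3–B4, B4–B5, B5–B6, B6–B7, B7–B8, B8–B9, B9–B10, B10–B11, B11–B12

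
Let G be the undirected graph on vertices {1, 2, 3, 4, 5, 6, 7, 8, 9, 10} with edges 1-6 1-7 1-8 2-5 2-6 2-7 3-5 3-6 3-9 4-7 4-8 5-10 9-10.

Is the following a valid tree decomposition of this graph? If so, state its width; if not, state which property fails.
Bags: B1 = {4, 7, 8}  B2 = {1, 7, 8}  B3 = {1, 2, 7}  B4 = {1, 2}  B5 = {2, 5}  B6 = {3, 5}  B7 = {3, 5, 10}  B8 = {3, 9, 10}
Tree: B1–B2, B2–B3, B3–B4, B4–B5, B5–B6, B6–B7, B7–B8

A tree decomposition must satisfy three properties: every vertex lies in some bag; for every edge, both endpoints lie together in some bag; and for every vertex, the bags containing it form a connected subtree. Here vertex 6 appears in no bag, so the decomposition is invalid.

No — vertex 6 appears in no bag.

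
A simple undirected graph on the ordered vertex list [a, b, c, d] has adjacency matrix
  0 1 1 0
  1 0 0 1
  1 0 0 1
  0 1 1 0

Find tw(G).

A width-2 tree decomposition is:
Bags: B1 = {a, b, c}  B2 = {b, c, d}
Tree: B1–B2
Each bag holds 3 vertices, so the decomposition has width 2, which upper-bounds the treewidth. The edges c–a–b–d–c form a cycle, so G is not a tree and its treewidth is at least 2. Hence tw(G) = 2 exactly.

2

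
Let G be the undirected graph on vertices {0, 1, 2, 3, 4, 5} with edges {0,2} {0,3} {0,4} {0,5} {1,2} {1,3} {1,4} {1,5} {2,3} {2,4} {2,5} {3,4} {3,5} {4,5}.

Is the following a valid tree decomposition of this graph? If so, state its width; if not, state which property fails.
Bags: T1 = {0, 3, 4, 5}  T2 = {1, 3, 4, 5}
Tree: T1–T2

No — vertex 2 appears in no bag.

A tree decomposition must satisfy three properties: every vertex lies in some bag; for every edge, both endpoints lie together in some bag; and for every vertex, the bags containing it form a connected subtree. Here vertex 2 appears in no bag, so the decomposition is invalid.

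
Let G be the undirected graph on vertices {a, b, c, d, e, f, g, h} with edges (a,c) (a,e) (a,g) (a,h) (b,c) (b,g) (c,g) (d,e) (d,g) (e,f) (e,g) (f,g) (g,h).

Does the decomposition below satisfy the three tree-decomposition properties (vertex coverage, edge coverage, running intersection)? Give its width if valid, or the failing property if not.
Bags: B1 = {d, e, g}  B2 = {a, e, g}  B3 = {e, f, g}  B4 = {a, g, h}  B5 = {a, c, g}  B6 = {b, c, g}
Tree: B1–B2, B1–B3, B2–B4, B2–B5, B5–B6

Yes; width 2.

Vertex coverage: the bags together contain {a, b, c, d, e, f, g, h}, the full vertex set. Edge coverage: each edge of G has both endpoints in at least one bag. Running intersection: for every vertex, the bags containing it form a connected subtree. All three properties hold, so this is a valid tree decomposition of width max|bag| − 1 = 2, and hence tw(G) ≤ 2.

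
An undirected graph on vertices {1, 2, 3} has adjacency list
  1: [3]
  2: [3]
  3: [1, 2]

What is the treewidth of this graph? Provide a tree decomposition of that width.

Treewidth 1.
Bags: B1 = {2, 3}  B2 = {1, 3}
Tree: B1–B2

Each bag holds 2 vertices, so the decomposition has width 1, which upper-bounds the treewidth. Any graph with an edge has treewidth ≥ 1, and G has the edge 2–3. Combining the bounds, tw(G) = 1.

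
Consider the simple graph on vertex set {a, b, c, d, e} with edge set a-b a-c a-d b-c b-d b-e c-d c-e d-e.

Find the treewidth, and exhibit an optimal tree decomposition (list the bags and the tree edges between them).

Every bag has size at most 4, so the width is 4 − 1 = 3 and tw(G) ≤ 3. Conversely, {b, c, d, e} is a clique of size 4, and the vertices of any clique must share a bag in every tree decomposition; so some bag has ≥ 4 vertices and tw(G) ≥ 3. Hence tw(G) = 3 exactly.

Treewidth 3.
One optimal decomposition is:
Bags: B1 = {a, b, c, d}  B2 = {b, c, d, e}
Tree: B1–B2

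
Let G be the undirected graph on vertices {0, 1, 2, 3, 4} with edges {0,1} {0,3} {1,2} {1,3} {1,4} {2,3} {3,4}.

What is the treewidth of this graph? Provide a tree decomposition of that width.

The largest bag has 3 vertices, giving width 2; this decomposition certifies tw(G) ≤ 2. Conversely, {0, 1, 3} is a clique of size 3, and the vertices of any clique must share a bag in every tree decomposition; so some bag has ≥ 3 vertices and tw(G) ≥ 2. Combining the bounds, tw(G) = 2.

Treewidth 2.
Bags: B1 = {0, 1, 3}  B2 = {1, 3, 4}  B3 = {1, 2, 3}
Tree: B1–B2, B2–B3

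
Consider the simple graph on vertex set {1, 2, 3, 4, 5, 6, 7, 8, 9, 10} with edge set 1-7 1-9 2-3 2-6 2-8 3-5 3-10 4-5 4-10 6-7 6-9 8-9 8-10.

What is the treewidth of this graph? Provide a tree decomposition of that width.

Treewidth 2.
One optimal decomposition is:
Bags: B1 = {1, 6, 7}  B2 = {1, 6, 9}  B3 = {2, 6, 9}  B4 = {2, 8, 9}  B5 = {2, 3, 8}  B6 = {3, 8, 10}  B7 = {3, 5, 10}  B8 = {4, 5, 10}
Tree: B1–B2, B2–B3, B3–B4, B4–B5, B5–B6, B6–B7, B7–B8

Every bag has size at most 3, so the width is 3 − 1 = 2 and tw(G) ≤ 2. For the lower bound, G contains the cycle 7–1–9–6–7, so G is not a forest; only forests have treewidth ≤ 1, hence tw(G) ≥ 2. Combining the bounds, tw(G) = 2.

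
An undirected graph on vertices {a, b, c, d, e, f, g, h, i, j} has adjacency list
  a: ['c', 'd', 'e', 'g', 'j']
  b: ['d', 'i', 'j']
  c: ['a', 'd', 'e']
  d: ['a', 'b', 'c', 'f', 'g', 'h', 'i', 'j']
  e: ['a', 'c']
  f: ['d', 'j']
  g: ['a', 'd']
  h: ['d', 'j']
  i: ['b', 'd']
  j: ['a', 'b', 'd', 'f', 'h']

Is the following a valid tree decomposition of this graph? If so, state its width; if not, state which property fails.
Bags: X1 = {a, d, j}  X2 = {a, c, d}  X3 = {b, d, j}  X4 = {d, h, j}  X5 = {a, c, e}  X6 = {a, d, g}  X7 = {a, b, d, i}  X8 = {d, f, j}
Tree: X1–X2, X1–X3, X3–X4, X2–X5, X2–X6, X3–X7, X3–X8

A tree decomposition must satisfy three properties: every vertex lies in some bag; for every edge, both endpoints lie together in some bag; and for every vertex, the bags containing it form a connected subtree. Here bags containing vertex a are not connected in the tree, so the decomposition is invalid.

No — bags containing vertex a are not connected in the tree.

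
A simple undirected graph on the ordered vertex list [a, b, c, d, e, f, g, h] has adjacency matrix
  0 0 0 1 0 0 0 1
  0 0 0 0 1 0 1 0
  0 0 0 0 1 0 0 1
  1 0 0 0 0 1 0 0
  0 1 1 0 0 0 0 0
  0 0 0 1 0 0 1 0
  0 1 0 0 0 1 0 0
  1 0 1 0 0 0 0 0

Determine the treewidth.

2

A width-2 tree decomposition is:
Bags: B1 = {a, c, h}  B2 = {a, c, d}  B3 = {c, d, f}  B4 = {c, f, g}  B5 = {b, c, g}  B6 = {b, c, e}
Tree: B1–B2, B2–B3, B3–B4, B4–B5, B5–B6
Each bag holds 3 vertices, so the decomposition has width 2, which upper-bounds the treewidth. Since c–h–a–d–f–g–b–e–c is a cycle in G, G is not acyclic. Forests are exactly the graphs of treewidth ≤ 1, so tw(G) ≥ 2. Therefore the treewidth is 2.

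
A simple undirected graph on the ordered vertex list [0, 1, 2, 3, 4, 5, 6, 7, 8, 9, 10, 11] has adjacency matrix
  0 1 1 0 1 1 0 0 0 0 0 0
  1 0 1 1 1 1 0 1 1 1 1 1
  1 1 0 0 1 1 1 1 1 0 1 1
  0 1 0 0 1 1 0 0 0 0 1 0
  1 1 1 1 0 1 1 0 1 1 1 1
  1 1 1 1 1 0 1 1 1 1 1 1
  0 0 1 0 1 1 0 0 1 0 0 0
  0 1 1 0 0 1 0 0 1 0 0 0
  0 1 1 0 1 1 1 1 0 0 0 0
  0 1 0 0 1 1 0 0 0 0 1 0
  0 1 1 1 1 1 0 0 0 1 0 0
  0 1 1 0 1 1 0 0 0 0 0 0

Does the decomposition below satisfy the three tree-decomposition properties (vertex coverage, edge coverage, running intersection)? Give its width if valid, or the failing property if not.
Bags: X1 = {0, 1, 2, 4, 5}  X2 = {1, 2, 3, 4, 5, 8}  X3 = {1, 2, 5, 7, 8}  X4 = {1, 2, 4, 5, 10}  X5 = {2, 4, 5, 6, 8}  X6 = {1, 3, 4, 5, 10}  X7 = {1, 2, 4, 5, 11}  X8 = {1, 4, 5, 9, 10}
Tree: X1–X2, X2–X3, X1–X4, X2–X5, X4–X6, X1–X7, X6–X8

No — bags containing vertex 3 are not connected in the tree.

A tree decomposition must satisfy three properties: every vertex lies in some bag; for every edge, both endpoints lie together in some bag; and for every vertex, the bags containing it form a connected subtree. Here bags containing vertex 3 are not connected in the tree, so the decomposition is invalid.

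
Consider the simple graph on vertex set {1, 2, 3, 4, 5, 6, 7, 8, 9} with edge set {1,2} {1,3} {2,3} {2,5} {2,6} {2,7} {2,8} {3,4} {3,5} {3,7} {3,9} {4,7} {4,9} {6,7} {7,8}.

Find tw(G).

2

A width-2 tree decomposition is:
Bags: B1 = {1, 2, 3}  B2 = {2, 3, 7}  B3 = {3, 4, 7}  B4 = {2, 3, 5}  B5 = {2, 6, 7}  B6 = {2, 7, 8}  B7 = {3, 4, 9}
Tree: B1–B2, B2–B3, B2–B4, B2–B5, B2–B6, B3–B7
The largest bag has 3 vertices, giving width 2; this decomposition certifies tw(G) ≤ 2. Conversely, {3, 4, 9} is a clique of size 3, and the vertices of any clique must share a bag in every tree decomposition; so some bag has ≥ 3 vertices and tw(G) ≥ 2. Therefore the treewidth is 2.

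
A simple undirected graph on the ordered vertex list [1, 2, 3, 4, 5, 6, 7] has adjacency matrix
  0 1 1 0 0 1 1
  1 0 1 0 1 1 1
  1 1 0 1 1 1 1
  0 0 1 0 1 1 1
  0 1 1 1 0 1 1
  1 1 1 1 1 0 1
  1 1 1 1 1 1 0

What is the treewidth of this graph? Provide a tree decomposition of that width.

Every bag has size at most 5, so the width is 5 − 1 = 4 and tw(G) ≤ 4. On the other hand G contains the 5-clique {1, 2, 3, 6, 7}. A clique must lie in a single bag of any decomposition, so no decomposition can have width below 4. Hence tw(G) = 4 exactly.

Treewidth 4.
One optimal decomposition is:
Bags: B1 = {2, 3, 5, 6, 7}  B2 = {3, 4, 5, 6, 7}  B3 = {1, 2, 3, 6, 7}
Tree: B1–B2, B1–B3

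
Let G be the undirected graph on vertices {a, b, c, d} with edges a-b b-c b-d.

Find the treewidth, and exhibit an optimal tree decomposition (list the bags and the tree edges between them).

Treewidth 1.
Bags: B1 = {a, b}  B2 = {b, c}  B3 = {b, d}
Tree: B1–B2, B2–B3

Each bag holds 2 vertices, so the decomposition has width 1, which upper-bounds the treewidth. Any graph with an edge has treewidth ≥ 1, and G has the edge a–b. Combining the bounds, tw(G) = 1.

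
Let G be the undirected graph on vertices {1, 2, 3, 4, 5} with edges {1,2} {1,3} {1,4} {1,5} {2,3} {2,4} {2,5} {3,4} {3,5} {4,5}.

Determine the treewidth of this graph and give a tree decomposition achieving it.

Treewidth 4.
One optimal decomposition is:
Bags: B1 = {1, 2, 3, 4, 5}
Tree: (single bag)

A single bag containing all 5 vertices is trivially a valid decomposition of width 4. Conversely, {1, 2, 3, 4, 5} is a clique of size 5, and the vertices of any clique must share a bag in every tree decomposition; so some bag has ≥ 5 vertices and tw(G) ≥ 4. Therefore the treewidth is 4.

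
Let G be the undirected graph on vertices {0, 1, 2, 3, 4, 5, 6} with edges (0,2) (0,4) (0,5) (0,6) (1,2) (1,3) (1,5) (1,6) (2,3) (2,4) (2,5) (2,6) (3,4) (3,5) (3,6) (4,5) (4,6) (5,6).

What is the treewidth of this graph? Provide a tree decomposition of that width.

The largest bag has 5 vertices, giving width 4; this decomposition certifies tw(G) ≤ 4. For the lower bound, the 5 vertices {0, 2, 4, 5, 6} are pairwise adjacent, and any tree decomposition puts a clique entirely inside one bag — forcing width ≥ 4. The upper and lower bounds meet at 4, so that is the treewidth.

Treewidth 4.
Bags: B1 = {2, 3, 4, 5, 6}  B2 = {1, 2, 3, 5, 6}  B3 = {0, 2, 4, 5, 6}
Tree: B1–B2, B1–B3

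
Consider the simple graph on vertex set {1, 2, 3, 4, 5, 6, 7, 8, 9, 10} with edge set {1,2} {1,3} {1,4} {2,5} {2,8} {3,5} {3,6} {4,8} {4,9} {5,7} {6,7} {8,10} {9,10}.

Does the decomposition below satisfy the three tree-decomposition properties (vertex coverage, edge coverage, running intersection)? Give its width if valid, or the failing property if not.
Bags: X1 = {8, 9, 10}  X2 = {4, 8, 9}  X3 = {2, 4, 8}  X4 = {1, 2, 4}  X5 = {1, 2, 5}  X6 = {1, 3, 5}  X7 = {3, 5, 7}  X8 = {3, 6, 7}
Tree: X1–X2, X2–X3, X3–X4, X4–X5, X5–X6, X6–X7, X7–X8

Yes; width 2.

Checking the three conditions: (i) the bags cover all of {1, 2, 3, 4, 5, 6, 7, 8, 9, 10}; (ii) for each edge, some bag contains both endpoints; (iii) the bags containing any fixed vertex form a subtree. All hold, so the decomposition is valid with width 3 − 1 = 2.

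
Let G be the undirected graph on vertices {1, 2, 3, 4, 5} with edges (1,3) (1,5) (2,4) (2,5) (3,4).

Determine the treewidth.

A width-2 tree decomposition is:
Bags: B1 = {1, 3, 5}  B2 = {3, 4, 5}  B3 = {2, 4, 5}
Tree: B1–B2, B2–B3
Each bag holds 3 vertices, so the decomposition has width 2, which upper-bounds the treewidth. The edges 5–1–3–4–2–5 form a cycle, so G is not a tree and its treewidth is at least 2. Hence tw(G) = 2 exactly.

2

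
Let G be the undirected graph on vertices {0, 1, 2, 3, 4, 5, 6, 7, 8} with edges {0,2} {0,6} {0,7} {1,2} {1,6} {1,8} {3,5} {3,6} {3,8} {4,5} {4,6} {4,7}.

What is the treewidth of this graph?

A width-3 tree decomposition is:
Bags: B1 = {0, 2, 4, 7}  B2 = {0, 2, 4, 6}  B3 = {1, 2, 4, 6}  B4 = {1, 4, 5, 6}  B5 = {1, 3, 5, 6}  B6 = {1, 3, 5, 8}
Tree: B1–B2, B2–B3, B3–B4, B4–B5, B5–B6
Every bag has size at most 4, so the width is 4 − 1 = 3 and tw(G) ≤ 3. For the lower bound: the 4 vertex sets {0,2,7}, {4}, {6}, {1,3,5,8} are disjoint, each induces a connected subgraph, and every pair is joined by at least one edge of G. Contracting each set to a single vertex therefore yields K_{4} as a minor, and since treewidth is minor-monotone, tw(G) ≥ tw(K_{4}) = 3. The upper and lower bounds meet at 3, so that is the treewidth.

3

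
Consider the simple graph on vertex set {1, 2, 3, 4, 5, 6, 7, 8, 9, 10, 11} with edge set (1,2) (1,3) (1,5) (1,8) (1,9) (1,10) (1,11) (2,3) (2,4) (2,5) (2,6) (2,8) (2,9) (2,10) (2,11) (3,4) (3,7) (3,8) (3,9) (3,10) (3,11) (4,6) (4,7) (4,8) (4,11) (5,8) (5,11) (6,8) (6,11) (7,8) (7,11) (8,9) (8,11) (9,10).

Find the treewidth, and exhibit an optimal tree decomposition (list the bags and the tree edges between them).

Treewidth 4.
One optimal decomposition is:
Bags: B1 = {2, 3, 4, 8, 11}  B2 = {2, 4, 6, 8, 11}  B3 = {1, 2, 3, 8, 11}  B4 = {1, 2, 5, 8, 11}  B5 = {1, 2, 3, 8, 9}  B6 = {3, 4, 7, 8, 11}  B7 = {1, 2, 3, 9, 10}
Tree: B1–B2, B1–B3, B3–B4, B3–B5, B1–B6, B5–B7

Each bag holds 5 vertices, so the decomposition has width 4, which upper-bounds the treewidth. For the lower bound, the 5 vertices {1, 2, 3, 8, 9} are pairwise adjacent, and any tree decomposition puts a clique entirely inside one bag — forcing width ≥ 4. Hence tw(G) = 4 exactly.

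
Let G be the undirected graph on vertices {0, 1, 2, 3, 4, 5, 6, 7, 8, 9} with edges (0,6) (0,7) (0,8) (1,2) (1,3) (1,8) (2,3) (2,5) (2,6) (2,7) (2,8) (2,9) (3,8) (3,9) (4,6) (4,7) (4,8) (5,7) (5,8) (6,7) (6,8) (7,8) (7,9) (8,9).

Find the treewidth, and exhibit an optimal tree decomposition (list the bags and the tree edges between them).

Treewidth 3.
One optimal decomposition is:
Bags: B1 = {2, 5, 7, 8}  B2 = {2, 7, 8, 9}  B3 = {2, 6, 7, 8}  B4 = {2, 3, 8, 9}  B5 = {1, 2, 3, 8}  B6 = {4, 6, 7, 8}  B7 = {0, 6, 7, 8}
Tree: B1–B2, B2–B3, B2–B4, B4–B5, B3–B6, B3–B7

Every bag has size at most 4, so the width is 4 − 1 = 3 and tw(G) ≤ 3. For the lower bound, the 4 vertices {0, 6, 7, 8} are pairwise adjacent, and any tree decomposition puts a clique entirely inside one bag — forcing width ≥ 3. Hence tw(G) = 3 exactly.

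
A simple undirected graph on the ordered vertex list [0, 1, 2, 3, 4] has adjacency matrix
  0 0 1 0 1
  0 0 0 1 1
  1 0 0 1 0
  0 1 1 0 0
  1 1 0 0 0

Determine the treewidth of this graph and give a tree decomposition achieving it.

The largest bag has 3 vertices, giving width 2; this decomposition certifies tw(G) ≤ 2. Since 2–0–4–1–3–2 is a cycle in G, G is not acyclic. Forests are exactly the graphs of treewidth ≤ 1, so tw(G) ≥ 2. Therefore the treewidth is 2.

Treewidth 2.
Bags: B1 = {0, 2, 4}  B2 = {1, 2, 4}  B3 = {1, 2, 3}
Tree: B1–B2, B2–B3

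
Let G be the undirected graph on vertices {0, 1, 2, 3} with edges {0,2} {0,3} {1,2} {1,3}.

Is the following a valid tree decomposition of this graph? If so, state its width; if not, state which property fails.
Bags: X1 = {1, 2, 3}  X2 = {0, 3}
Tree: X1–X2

No — edge (2,0) lies in no bag.

A tree decomposition must satisfy three properties: every vertex lies in some bag; for every edge, both endpoints lie together in some bag; and for every vertex, the bags containing it form a connected subtree. Here edge (2,0) lies in no bag, so the decomposition is invalid.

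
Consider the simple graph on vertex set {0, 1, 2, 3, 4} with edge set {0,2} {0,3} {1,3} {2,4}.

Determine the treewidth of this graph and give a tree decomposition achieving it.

The largest bag has 2 vertices, giving width 1; this decomposition certifies tw(G) ≤ 1. G has an edge, so its treewidth is at least 1. Hence tw(G) = 1 exactly.

Treewidth 1.
One such decomposition:
Bags: B1 = {1, 3}  B2 = {0, 3}  B3 = {0, 2}  B4 = {2, 4}
Tree: B1–B2, B2–B3, B3–B4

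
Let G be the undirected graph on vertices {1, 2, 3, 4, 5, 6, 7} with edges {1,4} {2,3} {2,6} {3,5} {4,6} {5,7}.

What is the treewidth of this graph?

1

A width-1 tree decomposition is:
Bags: B1 = {1, 4}  B2 = {4, 6}  B3 = {2, 6}  B4 = {2, 3}  B5 = {3, 5}  B6 = {5, 7}
Tree: B1–B2, B2–B3, B3–B4, B4–B5, B5–B6
Each bag holds 2 vertices, so the decomposition has width 1, which upper-bounds the treewidth. Since G has at least one edge (e.g. 1–4), it is not an edgeless graph, so tw(G) ≥ 1. The upper and lower bounds meet at 1, so that is the treewidth.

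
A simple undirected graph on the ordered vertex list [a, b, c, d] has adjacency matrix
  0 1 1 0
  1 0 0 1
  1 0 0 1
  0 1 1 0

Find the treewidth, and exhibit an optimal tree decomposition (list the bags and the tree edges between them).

Treewidth 2.
One such decomposition:
Bags: B1 = {a, c, d}  B2 = {a, b, d}
Tree: B1–B2

Every bag has size at most 3, so the width is 3 − 1 = 2 and tw(G) ≤ 2. For the lower bound, G contains the cycle a–c–d–b–a, so G is not a forest; only forests have treewidth ≤ 1, hence tw(G) ≥ 2. Therefore the treewidth is 2.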